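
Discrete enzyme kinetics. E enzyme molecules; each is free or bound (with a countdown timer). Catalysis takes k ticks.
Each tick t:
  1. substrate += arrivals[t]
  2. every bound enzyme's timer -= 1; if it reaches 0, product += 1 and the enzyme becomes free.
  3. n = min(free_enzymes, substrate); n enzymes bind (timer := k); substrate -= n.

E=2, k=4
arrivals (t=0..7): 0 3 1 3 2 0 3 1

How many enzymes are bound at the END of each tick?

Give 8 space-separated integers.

t=0: arr=0 -> substrate=0 bound=0 product=0
t=1: arr=3 -> substrate=1 bound=2 product=0
t=2: arr=1 -> substrate=2 bound=2 product=0
t=3: arr=3 -> substrate=5 bound=2 product=0
t=4: arr=2 -> substrate=7 bound=2 product=0
t=5: arr=0 -> substrate=5 bound=2 product=2
t=6: arr=3 -> substrate=8 bound=2 product=2
t=7: arr=1 -> substrate=9 bound=2 product=2

Answer: 0 2 2 2 2 2 2 2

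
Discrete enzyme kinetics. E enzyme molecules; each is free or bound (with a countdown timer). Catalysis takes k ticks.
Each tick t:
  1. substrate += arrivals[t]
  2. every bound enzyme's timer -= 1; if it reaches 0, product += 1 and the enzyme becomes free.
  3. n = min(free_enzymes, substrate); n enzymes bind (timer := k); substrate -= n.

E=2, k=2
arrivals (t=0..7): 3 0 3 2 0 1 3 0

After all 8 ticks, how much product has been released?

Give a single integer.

t=0: arr=3 -> substrate=1 bound=2 product=0
t=1: arr=0 -> substrate=1 bound=2 product=0
t=2: arr=3 -> substrate=2 bound=2 product=2
t=3: arr=2 -> substrate=4 bound=2 product=2
t=4: arr=0 -> substrate=2 bound=2 product=4
t=5: arr=1 -> substrate=3 bound=2 product=4
t=6: arr=3 -> substrate=4 bound=2 product=6
t=7: arr=0 -> substrate=4 bound=2 product=6

Answer: 6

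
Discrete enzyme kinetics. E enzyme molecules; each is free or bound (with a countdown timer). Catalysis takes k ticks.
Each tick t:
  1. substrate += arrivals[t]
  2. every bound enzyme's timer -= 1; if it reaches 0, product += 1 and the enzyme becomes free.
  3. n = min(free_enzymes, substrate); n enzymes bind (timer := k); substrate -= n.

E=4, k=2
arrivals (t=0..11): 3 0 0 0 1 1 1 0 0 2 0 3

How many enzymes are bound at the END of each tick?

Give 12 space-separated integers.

t=0: arr=3 -> substrate=0 bound=3 product=0
t=1: arr=0 -> substrate=0 bound=3 product=0
t=2: arr=0 -> substrate=0 bound=0 product=3
t=3: arr=0 -> substrate=0 bound=0 product=3
t=4: arr=1 -> substrate=0 bound=1 product=3
t=5: arr=1 -> substrate=0 bound=2 product=3
t=6: arr=1 -> substrate=0 bound=2 product=4
t=7: arr=0 -> substrate=0 bound=1 product=5
t=8: arr=0 -> substrate=0 bound=0 product=6
t=9: arr=2 -> substrate=0 bound=2 product=6
t=10: arr=0 -> substrate=0 bound=2 product=6
t=11: arr=3 -> substrate=0 bound=3 product=8

Answer: 3 3 0 0 1 2 2 1 0 2 2 3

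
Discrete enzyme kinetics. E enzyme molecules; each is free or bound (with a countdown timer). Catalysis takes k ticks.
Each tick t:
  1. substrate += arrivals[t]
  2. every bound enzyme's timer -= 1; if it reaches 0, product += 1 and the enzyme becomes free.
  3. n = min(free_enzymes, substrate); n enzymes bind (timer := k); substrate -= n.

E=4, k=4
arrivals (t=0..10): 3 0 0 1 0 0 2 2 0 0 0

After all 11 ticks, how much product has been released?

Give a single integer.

t=0: arr=3 -> substrate=0 bound=3 product=0
t=1: arr=0 -> substrate=0 bound=3 product=0
t=2: arr=0 -> substrate=0 bound=3 product=0
t=3: arr=1 -> substrate=0 bound=4 product=0
t=4: arr=0 -> substrate=0 bound=1 product=3
t=5: arr=0 -> substrate=0 bound=1 product=3
t=6: arr=2 -> substrate=0 bound=3 product=3
t=7: arr=2 -> substrate=0 bound=4 product=4
t=8: arr=0 -> substrate=0 bound=4 product=4
t=9: arr=0 -> substrate=0 bound=4 product=4
t=10: arr=0 -> substrate=0 bound=2 product=6

Answer: 6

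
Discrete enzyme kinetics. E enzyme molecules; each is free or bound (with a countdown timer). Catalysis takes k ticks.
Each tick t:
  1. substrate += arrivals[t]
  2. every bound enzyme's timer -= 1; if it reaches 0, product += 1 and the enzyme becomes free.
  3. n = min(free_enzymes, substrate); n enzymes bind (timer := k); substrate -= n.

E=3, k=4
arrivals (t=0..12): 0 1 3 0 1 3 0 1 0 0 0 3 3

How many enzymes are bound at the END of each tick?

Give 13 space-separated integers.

Answer: 0 1 3 3 3 3 3 3 3 3 3 3 3

Derivation:
t=0: arr=0 -> substrate=0 bound=0 product=0
t=1: arr=1 -> substrate=0 bound=1 product=0
t=2: arr=3 -> substrate=1 bound=3 product=0
t=3: arr=0 -> substrate=1 bound=3 product=0
t=4: arr=1 -> substrate=2 bound=3 product=0
t=5: arr=3 -> substrate=4 bound=3 product=1
t=6: arr=0 -> substrate=2 bound=3 product=3
t=7: arr=1 -> substrate=3 bound=3 product=3
t=8: arr=0 -> substrate=3 bound=3 product=3
t=9: arr=0 -> substrate=2 bound=3 product=4
t=10: arr=0 -> substrate=0 bound=3 product=6
t=11: arr=3 -> substrate=3 bound=3 product=6
t=12: arr=3 -> substrate=6 bound=3 product=6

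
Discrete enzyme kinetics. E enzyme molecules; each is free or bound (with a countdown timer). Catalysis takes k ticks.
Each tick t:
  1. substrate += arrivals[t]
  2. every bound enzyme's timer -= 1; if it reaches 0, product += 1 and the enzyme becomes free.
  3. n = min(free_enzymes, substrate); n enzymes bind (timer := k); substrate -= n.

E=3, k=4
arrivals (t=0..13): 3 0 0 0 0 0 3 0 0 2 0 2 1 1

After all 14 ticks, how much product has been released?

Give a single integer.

t=0: arr=3 -> substrate=0 bound=3 product=0
t=1: arr=0 -> substrate=0 bound=3 product=0
t=2: arr=0 -> substrate=0 bound=3 product=0
t=3: arr=0 -> substrate=0 bound=3 product=0
t=4: arr=0 -> substrate=0 bound=0 product=3
t=5: arr=0 -> substrate=0 bound=0 product=3
t=6: arr=3 -> substrate=0 bound=3 product=3
t=7: arr=0 -> substrate=0 bound=3 product=3
t=8: arr=0 -> substrate=0 bound=3 product=3
t=9: arr=2 -> substrate=2 bound=3 product=3
t=10: arr=0 -> substrate=0 bound=2 product=6
t=11: arr=2 -> substrate=1 bound=3 product=6
t=12: arr=1 -> substrate=2 bound=3 product=6
t=13: arr=1 -> substrate=3 bound=3 product=6

Answer: 6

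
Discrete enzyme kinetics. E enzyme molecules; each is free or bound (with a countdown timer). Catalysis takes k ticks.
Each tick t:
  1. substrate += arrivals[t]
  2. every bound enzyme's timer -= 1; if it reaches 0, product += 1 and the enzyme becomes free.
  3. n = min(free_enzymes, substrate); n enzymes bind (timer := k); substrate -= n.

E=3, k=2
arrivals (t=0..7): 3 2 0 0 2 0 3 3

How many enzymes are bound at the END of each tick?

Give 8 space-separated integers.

t=0: arr=3 -> substrate=0 bound=3 product=0
t=1: arr=2 -> substrate=2 bound=3 product=0
t=2: arr=0 -> substrate=0 bound=2 product=3
t=3: arr=0 -> substrate=0 bound=2 product=3
t=4: arr=2 -> substrate=0 bound=2 product=5
t=5: arr=0 -> substrate=0 bound=2 product=5
t=6: arr=3 -> substrate=0 bound=3 product=7
t=7: arr=3 -> substrate=3 bound=3 product=7

Answer: 3 3 2 2 2 2 3 3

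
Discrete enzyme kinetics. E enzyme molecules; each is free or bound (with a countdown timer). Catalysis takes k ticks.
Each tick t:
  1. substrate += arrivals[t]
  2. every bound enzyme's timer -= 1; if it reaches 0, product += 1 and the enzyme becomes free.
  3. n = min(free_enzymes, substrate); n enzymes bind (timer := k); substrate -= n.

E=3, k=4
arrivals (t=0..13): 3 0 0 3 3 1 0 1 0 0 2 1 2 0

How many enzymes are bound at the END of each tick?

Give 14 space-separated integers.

t=0: arr=3 -> substrate=0 bound=3 product=0
t=1: arr=0 -> substrate=0 bound=3 product=0
t=2: arr=0 -> substrate=0 bound=3 product=0
t=3: arr=3 -> substrate=3 bound=3 product=0
t=4: arr=3 -> substrate=3 bound=3 product=3
t=5: arr=1 -> substrate=4 bound=3 product=3
t=6: arr=0 -> substrate=4 bound=3 product=3
t=7: arr=1 -> substrate=5 bound=3 product=3
t=8: arr=0 -> substrate=2 bound=3 product=6
t=9: arr=0 -> substrate=2 bound=3 product=6
t=10: arr=2 -> substrate=4 bound=3 product=6
t=11: arr=1 -> substrate=5 bound=3 product=6
t=12: arr=2 -> substrate=4 bound=3 product=9
t=13: arr=0 -> substrate=4 bound=3 product=9

Answer: 3 3 3 3 3 3 3 3 3 3 3 3 3 3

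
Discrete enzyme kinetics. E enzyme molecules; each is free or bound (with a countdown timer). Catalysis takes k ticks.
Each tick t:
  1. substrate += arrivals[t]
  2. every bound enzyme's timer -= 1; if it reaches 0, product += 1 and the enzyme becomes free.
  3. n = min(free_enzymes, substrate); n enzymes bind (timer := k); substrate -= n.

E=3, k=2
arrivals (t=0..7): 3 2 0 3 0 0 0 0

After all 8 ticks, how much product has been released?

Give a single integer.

t=0: arr=3 -> substrate=0 bound=3 product=0
t=1: arr=2 -> substrate=2 bound=3 product=0
t=2: arr=0 -> substrate=0 bound=2 product=3
t=3: arr=3 -> substrate=2 bound=3 product=3
t=4: arr=0 -> substrate=0 bound=3 product=5
t=5: arr=0 -> substrate=0 bound=2 product=6
t=6: arr=0 -> substrate=0 bound=0 product=8
t=7: arr=0 -> substrate=0 bound=0 product=8

Answer: 8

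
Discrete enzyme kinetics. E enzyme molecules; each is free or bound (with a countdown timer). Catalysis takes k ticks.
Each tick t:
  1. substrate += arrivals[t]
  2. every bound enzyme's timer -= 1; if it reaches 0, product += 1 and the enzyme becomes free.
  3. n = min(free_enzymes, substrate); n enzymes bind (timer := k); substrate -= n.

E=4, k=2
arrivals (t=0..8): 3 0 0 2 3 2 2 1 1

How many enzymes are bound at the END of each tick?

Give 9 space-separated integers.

Answer: 3 3 0 2 4 4 4 4 3

Derivation:
t=0: arr=3 -> substrate=0 bound=3 product=0
t=1: arr=0 -> substrate=0 bound=3 product=0
t=2: arr=0 -> substrate=0 bound=0 product=3
t=3: arr=2 -> substrate=0 bound=2 product=3
t=4: arr=3 -> substrate=1 bound=4 product=3
t=5: arr=2 -> substrate=1 bound=4 product=5
t=6: arr=2 -> substrate=1 bound=4 product=7
t=7: arr=1 -> substrate=0 bound=4 product=9
t=8: arr=1 -> substrate=0 bound=3 product=11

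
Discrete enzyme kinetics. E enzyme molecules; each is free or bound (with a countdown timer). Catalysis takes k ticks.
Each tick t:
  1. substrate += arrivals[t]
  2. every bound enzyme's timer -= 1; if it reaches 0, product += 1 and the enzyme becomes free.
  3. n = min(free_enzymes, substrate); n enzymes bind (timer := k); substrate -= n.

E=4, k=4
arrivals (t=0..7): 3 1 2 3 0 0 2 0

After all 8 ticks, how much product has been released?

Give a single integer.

Answer: 4

Derivation:
t=0: arr=3 -> substrate=0 bound=3 product=0
t=1: arr=1 -> substrate=0 bound=4 product=0
t=2: arr=2 -> substrate=2 bound=4 product=0
t=3: arr=3 -> substrate=5 bound=4 product=0
t=4: arr=0 -> substrate=2 bound=4 product=3
t=5: arr=0 -> substrate=1 bound=4 product=4
t=6: arr=2 -> substrate=3 bound=4 product=4
t=7: arr=0 -> substrate=3 bound=4 product=4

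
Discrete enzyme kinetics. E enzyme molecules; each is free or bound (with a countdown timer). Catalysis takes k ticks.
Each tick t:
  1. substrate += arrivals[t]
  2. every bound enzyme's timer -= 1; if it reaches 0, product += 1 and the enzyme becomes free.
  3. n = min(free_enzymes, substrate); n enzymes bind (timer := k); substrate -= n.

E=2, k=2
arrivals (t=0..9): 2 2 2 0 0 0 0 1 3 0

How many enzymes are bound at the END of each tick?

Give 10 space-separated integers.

t=0: arr=2 -> substrate=0 bound=2 product=0
t=1: arr=2 -> substrate=2 bound=2 product=0
t=2: arr=2 -> substrate=2 bound=2 product=2
t=3: arr=0 -> substrate=2 bound=2 product=2
t=4: arr=0 -> substrate=0 bound=2 product=4
t=5: arr=0 -> substrate=0 bound=2 product=4
t=6: arr=0 -> substrate=0 bound=0 product=6
t=7: arr=1 -> substrate=0 bound=1 product=6
t=8: arr=3 -> substrate=2 bound=2 product=6
t=9: arr=0 -> substrate=1 bound=2 product=7

Answer: 2 2 2 2 2 2 0 1 2 2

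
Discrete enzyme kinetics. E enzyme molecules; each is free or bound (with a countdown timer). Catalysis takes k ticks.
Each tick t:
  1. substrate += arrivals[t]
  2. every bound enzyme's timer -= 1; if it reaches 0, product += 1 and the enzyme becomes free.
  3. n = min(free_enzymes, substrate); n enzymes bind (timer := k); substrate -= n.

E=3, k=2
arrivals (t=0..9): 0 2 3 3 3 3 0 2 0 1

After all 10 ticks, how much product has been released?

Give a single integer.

t=0: arr=0 -> substrate=0 bound=0 product=0
t=1: arr=2 -> substrate=0 bound=2 product=0
t=2: arr=3 -> substrate=2 bound=3 product=0
t=3: arr=3 -> substrate=3 bound=3 product=2
t=4: arr=3 -> substrate=5 bound=3 product=3
t=5: arr=3 -> substrate=6 bound=3 product=5
t=6: arr=0 -> substrate=5 bound=3 product=6
t=7: arr=2 -> substrate=5 bound=3 product=8
t=8: arr=0 -> substrate=4 bound=3 product=9
t=9: arr=1 -> substrate=3 bound=3 product=11

Answer: 11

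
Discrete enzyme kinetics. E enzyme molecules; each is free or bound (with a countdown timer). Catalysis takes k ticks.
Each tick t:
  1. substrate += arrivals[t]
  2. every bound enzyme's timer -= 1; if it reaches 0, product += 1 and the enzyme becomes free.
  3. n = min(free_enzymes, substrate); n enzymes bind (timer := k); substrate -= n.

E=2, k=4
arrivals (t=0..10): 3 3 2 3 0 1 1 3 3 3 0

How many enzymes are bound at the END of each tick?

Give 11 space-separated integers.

Answer: 2 2 2 2 2 2 2 2 2 2 2

Derivation:
t=0: arr=3 -> substrate=1 bound=2 product=0
t=1: arr=3 -> substrate=4 bound=2 product=0
t=2: arr=2 -> substrate=6 bound=2 product=0
t=3: arr=3 -> substrate=9 bound=2 product=0
t=4: arr=0 -> substrate=7 bound=2 product=2
t=5: arr=1 -> substrate=8 bound=2 product=2
t=6: arr=1 -> substrate=9 bound=2 product=2
t=7: arr=3 -> substrate=12 bound=2 product=2
t=8: arr=3 -> substrate=13 bound=2 product=4
t=9: arr=3 -> substrate=16 bound=2 product=4
t=10: arr=0 -> substrate=16 bound=2 product=4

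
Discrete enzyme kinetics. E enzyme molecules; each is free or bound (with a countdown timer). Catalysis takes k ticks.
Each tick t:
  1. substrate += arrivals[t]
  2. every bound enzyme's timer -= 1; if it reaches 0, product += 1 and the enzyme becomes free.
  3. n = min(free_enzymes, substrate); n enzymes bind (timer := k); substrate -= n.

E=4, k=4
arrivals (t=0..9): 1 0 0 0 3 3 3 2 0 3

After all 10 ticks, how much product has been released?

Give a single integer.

Answer: 5

Derivation:
t=0: arr=1 -> substrate=0 bound=1 product=0
t=1: arr=0 -> substrate=0 bound=1 product=0
t=2: arr=0 -> substrate=0 bound=1 product=0
t=3: arr=0 -> substrate=0 bound=1 product=0
t=4: arr=3 -> substrate=0 bound=3 product=1
t=5: arr=3 -> substrate=2 bound=4 product=1
t=6: arr=3 -> substrate=5 bound=4 product=1
t=7: arr=2 -> substrate=7 bound=4 product=1
t=8: arr=0 -> substrate=4 bound=4 product=4
t=9: arr=3 -> substrate=6 bound=4 product=5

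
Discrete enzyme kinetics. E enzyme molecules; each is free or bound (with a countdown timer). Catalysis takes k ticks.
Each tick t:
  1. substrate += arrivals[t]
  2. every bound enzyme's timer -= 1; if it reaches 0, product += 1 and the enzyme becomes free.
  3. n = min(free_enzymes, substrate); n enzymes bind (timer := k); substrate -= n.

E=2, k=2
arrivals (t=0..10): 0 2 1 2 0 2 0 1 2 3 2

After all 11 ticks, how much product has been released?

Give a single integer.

t=0: arr=0 -> substrate=0 bound=0 product=0
t=1: arr=2 -> substrate=0 bound=2 product=0
t=2: arr=1 -> substrate=1 bound=2 product=0
t=3: arr=2 -> substrate=1 bound=2 product=2
t=4: arr=0 -> substrate=1 bound=2 product=2
t=5: arr=2 -> substrate=1 bound=2 product=4
t=6: arr=0 -> substrate=1 bound=2 product=4
t=7: arr=1 -> substrate=0 bound=2 product=6
t=8: arr=2 -> substrate=2 bound=2 product=6
t=9: arr=3 -> substrate=3 bound=2 product=8
t=10: arr=2 -> substrate=5 bound=2 product=8

Answer: 8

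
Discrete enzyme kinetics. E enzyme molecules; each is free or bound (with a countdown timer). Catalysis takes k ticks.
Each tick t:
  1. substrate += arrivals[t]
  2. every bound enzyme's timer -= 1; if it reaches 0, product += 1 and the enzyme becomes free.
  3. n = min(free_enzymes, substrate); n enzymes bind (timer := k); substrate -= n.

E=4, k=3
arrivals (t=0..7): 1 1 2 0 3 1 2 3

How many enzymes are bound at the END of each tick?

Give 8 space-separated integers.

Answer: 1 2 4 3 4 4 4 4

Derivation:
t=0: arr=1 -> substrate=0 bound=1 product=0
t=1: arr=1 -> substrate=0 bound=2 product=0
t=2: arr=2 -> substrate=0 bound=4 product=0
t=3: arr=0 -> substrate=0 bound=3 product=1
t=4: arr=3 -> substrate=1 bound=4 product=2
t=5: arr=1 -> substrate=0 bound=4 product=4
t=6: arr=2 -> substrate=2 bound=4 product=4
t=7: arr=3 -> substrate=3 bound=4 product=6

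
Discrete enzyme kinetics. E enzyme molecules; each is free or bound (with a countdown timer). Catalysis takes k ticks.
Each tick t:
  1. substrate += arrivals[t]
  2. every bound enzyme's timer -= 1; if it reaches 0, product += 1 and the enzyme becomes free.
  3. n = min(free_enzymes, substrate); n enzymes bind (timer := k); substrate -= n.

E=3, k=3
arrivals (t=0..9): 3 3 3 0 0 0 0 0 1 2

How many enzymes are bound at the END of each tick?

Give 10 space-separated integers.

t=0: arr=3 -> substrate=0 bound=3 product=0
t=1: arr=3 -> substrate=3 bound=3 product=0
t=2: arr=3 -> substrate=6 bound=3 product=0
t=3: arr=0 -> substrate=3 bound=3 product=3
t=4: arr=0 -> substrate=3 bound=3 product=3
t=5: arr=0 -> substrate=3 bound=3 product=3
t=6: arr=0 -> substrate=0 bound=3 product=6
t=7: arr=0 -> substrate=0 bound=3 product=6
t=8: arr=1 -> substrate=1 bound=3 product=6
t=9: arr=2 -> substrate=0 bound=3 product=9

Answer: 3 3 3 3 3 3 3 3 3 3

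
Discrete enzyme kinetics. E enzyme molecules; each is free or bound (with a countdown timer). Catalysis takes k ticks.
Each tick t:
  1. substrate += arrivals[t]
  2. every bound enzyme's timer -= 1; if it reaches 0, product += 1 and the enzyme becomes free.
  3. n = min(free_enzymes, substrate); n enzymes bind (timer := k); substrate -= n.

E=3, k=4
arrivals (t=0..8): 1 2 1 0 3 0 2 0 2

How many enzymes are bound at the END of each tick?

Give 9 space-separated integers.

Answer: 1 3 3 3 3 3 3 3 3

Derivation:
t=0: arr=1 -> substrate=0 bound=1 product=0
t=1: arr=2 -> substrate=0 bound=3 product=0
t=2: arr=1 -> substrate=1 bound=3 product=0
t=3: arr=0 -> substrate=1 bound=3 product=0
t=4: arr=3 -> substrate=3 bound=3 product=1
t=5: arr=0 -> substrate=1 bound=3 product=3
t=6: arr=2 -> substrate=3 bound=3 product=3
t=7: arr=0 -> substrate=3 bound=3 product=3
t=8: arr=2 -> substrate=4 bound=3 product=4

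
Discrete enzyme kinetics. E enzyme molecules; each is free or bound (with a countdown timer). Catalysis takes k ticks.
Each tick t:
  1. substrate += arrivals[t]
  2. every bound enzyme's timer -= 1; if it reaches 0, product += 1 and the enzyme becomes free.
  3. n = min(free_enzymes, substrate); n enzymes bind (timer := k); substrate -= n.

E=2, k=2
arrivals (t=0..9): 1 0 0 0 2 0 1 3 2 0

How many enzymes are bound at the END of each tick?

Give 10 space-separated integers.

Answer: 1 1 0 0 2 2 1 2 2 2

Derivation:
t=0: arr=1 -> substrate=0 bound=1 product=0
t=1: arr=0 -> substrate=0 bound=1 product=0
t=2: arr=0 -> substrate=0 bound=0 product=1
t=3: arr=0 -> substrate=0 bound=0 product=1
t=4: arr=2 -> substrate=0 bound=2 product=1
t=5: arr=0 -> substrate=0 bound=2 product=1
t=6: arr=1 -> substrate=0 bound=1 product=3
t=7: arr=3 -> substrate=2 bound=2 product=3
t=8: arr=2 -> substrate=3 bound=2 product=4
t=9: arr=0 -> substrate=2 bound=2 product=5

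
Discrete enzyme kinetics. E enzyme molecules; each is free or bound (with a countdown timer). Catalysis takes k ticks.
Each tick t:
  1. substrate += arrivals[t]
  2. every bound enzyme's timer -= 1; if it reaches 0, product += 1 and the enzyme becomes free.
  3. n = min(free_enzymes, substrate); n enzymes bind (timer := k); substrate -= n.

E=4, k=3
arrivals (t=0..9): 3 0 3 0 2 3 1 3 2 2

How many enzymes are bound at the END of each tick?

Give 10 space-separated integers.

t=0: arr=3 -> substrate=0 bound=3 product=0
t=1: arr=0 -> substrate=0 bound=3 product=0
t=2: arr=3 -> substrate=2 bound=4 product=0
t=3: arr=0 -> substrate=0 bound=3 product=3
t=4: arr=2 -> substrate=1 bound=4 product=3
t=5: arr=3 -> substrate=3 bound=4 product=4
t=6: arr=1 -> substrate=2 bound=4 product=6
t=7: arr=3 -> substrate=4 bound=4 product=7
t=8: arr=2 -> substrate=5 bound=4 product=8
t=9: arr=2 -> substrate=5 bound=4 product=10

Answer: 3 3 4 3 4 4 4 4 4 4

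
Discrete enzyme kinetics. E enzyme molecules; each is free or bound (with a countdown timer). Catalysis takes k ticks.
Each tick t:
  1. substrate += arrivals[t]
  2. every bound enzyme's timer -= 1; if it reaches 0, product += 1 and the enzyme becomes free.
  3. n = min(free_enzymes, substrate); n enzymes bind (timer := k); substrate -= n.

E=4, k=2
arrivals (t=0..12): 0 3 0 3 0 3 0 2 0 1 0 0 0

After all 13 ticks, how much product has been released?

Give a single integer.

t=0: arr=0 -> substrate=0 bound=0 product=0
t=1: arr=3 -> substrate=0 bound=3 product=0
t=2: arr=0 -> substrate=0 bound=3 product=0
t=3: arr=3 -> substrate=0 bound=3 product=3
t=4: arr=0 -> substrate=0 bound=3 product=3
t=5: arr=3 -> substrate=0 bound=3 product=6
t=6: arr=0 -> substrate=0 bound=3 product=6
t=7: arr=2 -> substrate=0 bound=2 product=9
t=8: arr=0 -> substrate=0 bound=2 product=9
t=9: arr=1 -> substrate=0 bound=1 product=11
t=10: arr=0 -> substrate=0 bound=1 product=11
t=11: arr=0 -> substrate=0 bound=0 product=12
t=12: arr=0 -> substrate=0 bound=0 product=12

Answer: 12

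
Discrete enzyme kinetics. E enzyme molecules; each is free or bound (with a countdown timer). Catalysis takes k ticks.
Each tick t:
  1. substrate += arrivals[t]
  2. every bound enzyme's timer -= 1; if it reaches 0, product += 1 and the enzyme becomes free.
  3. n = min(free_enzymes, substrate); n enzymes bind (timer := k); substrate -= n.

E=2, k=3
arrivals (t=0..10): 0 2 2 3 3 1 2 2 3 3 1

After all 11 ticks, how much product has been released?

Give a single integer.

Answer: 6

Derivation:
t=0: arr=0 -> substrate=0 bound=0 product=0
t=1: arr=2 -> substrate=0 bound=2 product=0
t=2: arr=2 -> substrate=2 bound=2 product=0
t=3: arr=3 -> substrate=5 bound=2 product=0
t=4: arr=3 -> substrate=6 bound=2 product=2
t=5: arr=1 -> substrate=7 bound=2 product=2
t=6: arr=2 -> substrate=9 bound=2 product=2
t=7: arr=2 -> substrate=9 bound=2 product=4
t=8: arr=3 -> substrate=12 bound=2 product=4
t=9: arr=3 -> substrate=15 bound=2 product=4
t=10: arr=1 -> substrate=14 bound=2 product=6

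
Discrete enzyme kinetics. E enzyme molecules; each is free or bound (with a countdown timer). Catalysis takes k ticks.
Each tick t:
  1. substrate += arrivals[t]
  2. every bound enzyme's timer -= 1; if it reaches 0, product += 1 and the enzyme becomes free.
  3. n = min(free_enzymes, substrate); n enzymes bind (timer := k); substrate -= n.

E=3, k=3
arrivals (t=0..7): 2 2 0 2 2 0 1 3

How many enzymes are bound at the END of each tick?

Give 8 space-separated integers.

t=0: arr=2 -> substrate=0 bound=2 product=0
t=1: arr=2 -> substrate=1 bound=3 product=0
t=2: arr=0 -> substrate=1 bound=3 product=0
t=3: arr=2 -> substrate=1 bound=3 product=2
t=4: arr=2 -> substrate=2 bound=3 product=3
t=5: arr=0 -> substrate=2 bound=3 product=3
t=6: arr=1 -> substrate=1 bound=3 product=5
t=7: arr=3 -> substrate=3 bound=3 product=6

Answer: 2 3 3 3 3 3 3 3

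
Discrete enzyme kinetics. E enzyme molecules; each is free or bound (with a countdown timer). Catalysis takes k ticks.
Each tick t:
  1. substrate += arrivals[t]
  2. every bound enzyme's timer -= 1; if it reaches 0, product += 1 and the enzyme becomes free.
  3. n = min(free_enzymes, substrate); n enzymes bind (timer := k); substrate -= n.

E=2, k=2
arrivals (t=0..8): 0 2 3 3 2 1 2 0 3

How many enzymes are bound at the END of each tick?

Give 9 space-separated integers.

Answer: 0 2 2 2 2 2 2 2 2

Derivation:
t=0: arr=0 -> substrate=0 bound=0 product=0
t=1: arr=2 -> substrate=0 bound=2 product=0
t=2: arr=3 -> substrate=3 bound=2 product=0
t=3: arr=3 -> substrate=4 bound=2 product=2
t=4: arr=2 -> substrate=6 bound=2 product=2
t=5: arr=1 -> substrate=5 bound=2 product=4
t=6: arr=2 -> substrate=7 bound=2 product=4
t=7: arr=0 -> substrate=5 bound=2 product=6
t=8: arr=3 -> substrate=8 bound=2 product=6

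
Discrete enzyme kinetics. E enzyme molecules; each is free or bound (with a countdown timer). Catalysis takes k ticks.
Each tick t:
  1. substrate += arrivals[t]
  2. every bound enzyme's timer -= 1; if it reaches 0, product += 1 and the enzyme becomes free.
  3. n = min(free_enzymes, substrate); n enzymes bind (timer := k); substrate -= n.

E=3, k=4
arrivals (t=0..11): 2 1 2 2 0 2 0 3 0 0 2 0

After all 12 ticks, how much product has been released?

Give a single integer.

t=0: arr=2 -> substrate=0 bound=2 product=0
t=1: arr=1 -> substrate=0 bound=3 product=0
t=2: arr=2 -> substrate=2 bound=3 product=0
t=3: arr=2 -> substrate=4 bound=3 product=0
t=4: arr=0 -> substrate=2 bound=3 product=2
t=5: arr=2 -> substrate=3 bound=3 product=3
t=6: arr=0 -> substrate=3 bound=3 product=3
t=7: arr=3 -> substrate=6 bound=3 product=3
t=8: arr=0 -> substrate=4 bound=3 product=5
t=9: arr=0 -> substrate=3 bound=3 product=6
t=10: arr=2 -> substrate=5 bound=3 product=6
t=11: arr=0 -> substrate=5 bound=3 product=6

Answer: 6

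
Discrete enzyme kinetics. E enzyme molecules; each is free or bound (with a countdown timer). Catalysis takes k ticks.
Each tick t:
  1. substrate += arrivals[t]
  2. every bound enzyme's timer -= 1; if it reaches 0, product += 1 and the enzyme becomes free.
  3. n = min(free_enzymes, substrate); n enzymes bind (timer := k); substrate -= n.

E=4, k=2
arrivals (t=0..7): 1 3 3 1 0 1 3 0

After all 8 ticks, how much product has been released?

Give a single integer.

Answer: 9

Derivation:
t=0: arr=1 -> substrate=0 bound=1 product=0
t=1: arr=3 -> substrate=0 bound=4 product=0
t=2: arr=3 -> substrate=2 bound=4 product=1
t=3: arr=1 -> substrate=0 bound=4 product=4
t=4: arr=0 -> substrate=0 bound=3 product=5
t=5: arr=1 -> substrate=0 bound=1 product=8
t=6: arr=3 -> substrate=0 bound=4 product=8
t=7: arr=0 -> substrate=0 bound=3 product=9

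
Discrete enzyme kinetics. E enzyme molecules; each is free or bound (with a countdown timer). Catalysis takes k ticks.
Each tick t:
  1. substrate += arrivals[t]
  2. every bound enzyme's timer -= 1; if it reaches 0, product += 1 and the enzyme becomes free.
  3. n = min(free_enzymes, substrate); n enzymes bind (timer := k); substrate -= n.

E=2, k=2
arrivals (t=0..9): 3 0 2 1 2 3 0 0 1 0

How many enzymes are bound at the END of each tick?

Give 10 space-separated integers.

Answer: 2 2 2 2 2 2 2 2 2 2

Derivation:
t=0: arr=3 -> substrate=1 bound=2 product=0
t=1: arr=0 -> substrate=1 bound=2 product=0
t=2: arr=2 -> substrate=1 bound=2 product=2
t=3: arr=1 -> substrate=2 bound=2 product=2
t=4: arr=2 -> substrate=2 bound=2 product=4
t=5: arr=3 -> substrate=5 bound=2 product=4
t=6: arr=0 -> substrate=3 bound=2 product=6
t=7: arr=0 -> substrate=3 bound=2 product=6
t=8: arr=1 -> substrate=2 bound=2 product=8
t=9: arr=0 -> substrate=2 bound=2 product=8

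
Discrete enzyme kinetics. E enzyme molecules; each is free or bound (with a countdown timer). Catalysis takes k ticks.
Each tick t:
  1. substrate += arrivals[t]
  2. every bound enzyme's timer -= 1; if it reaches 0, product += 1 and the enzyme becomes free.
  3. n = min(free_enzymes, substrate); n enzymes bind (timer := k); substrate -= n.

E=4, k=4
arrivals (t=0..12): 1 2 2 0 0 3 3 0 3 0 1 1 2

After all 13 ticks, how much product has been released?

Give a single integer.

Answer: 9

Derivation:
t=0: arr=1 -> substrate=0 bound=1 product=0
t=1: arr=2 -> substrate=0 bound=3 product=0
t=2: arr=2 -> substrate=1 bound=4 product=0
t=3: arr=0 -> substrate=1 bound=4 product=0
t=4: arr=0 -> substrate=0 bound=4 product=1
t=5: arr=3 -> substrate=1 bound=4 product=3
t=6: arr=3 -> substrate=3 bound=4 product=4
t=7: arr=0 -> substrate=3 bound=4 product=4
t=8: arr=3 -> substrate=5 bound=4 product=5
t=9: arr=0 -> substrate=3 bound=4 product=7
t=10: arr=1 -> substrate=3 bound=4 product=8
t=11: arr=1 -> substrate=4 bound=4 product=8
t=12: arr=2 -> substrate=5 bound=4 product=9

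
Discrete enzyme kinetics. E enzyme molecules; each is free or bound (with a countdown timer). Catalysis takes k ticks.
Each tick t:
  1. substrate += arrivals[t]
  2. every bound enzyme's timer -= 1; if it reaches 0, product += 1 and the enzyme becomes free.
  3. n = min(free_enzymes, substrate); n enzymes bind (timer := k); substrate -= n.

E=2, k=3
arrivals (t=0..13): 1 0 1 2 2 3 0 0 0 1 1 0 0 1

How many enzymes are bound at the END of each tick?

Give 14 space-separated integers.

Answer: 1 1 2 2 2 2 2 2 2 2 2 2 2 2

Derivation:
t=0: arr=1 -> substrate=0 bound=1 product=0
t=1: arr=0 -> substrate=0 bound=1 product=0
t=2: arr=1 -> substrate=0 bound=2 product=0
t=3: arr=2 -> substrate=1 bound=2 product=1
t=4: arr=2 -> substrate=3 bound=2 product=1
t=5: arr=3 -> substrate=5 bound=2 product=2
t=6: arr=0 -> substrate=4 bound=2 product=3
t=7: arr=0 -> substrate=4 bound=2 product=3
t=8: arr=0 -> substrate=3 bound=2 product=4
t=9: arr=1 -> substrate=3 bound=2 product=5
t=10: arr=1 -> substrate=4 bound=2 product=5
t=11: arr=0 -> substrate=3 bound=2 product=6
t=12: arr=0 -> substrate=2 bound=2 product=7
t=13: arr=1 -> substrate=3 bound=2 product=7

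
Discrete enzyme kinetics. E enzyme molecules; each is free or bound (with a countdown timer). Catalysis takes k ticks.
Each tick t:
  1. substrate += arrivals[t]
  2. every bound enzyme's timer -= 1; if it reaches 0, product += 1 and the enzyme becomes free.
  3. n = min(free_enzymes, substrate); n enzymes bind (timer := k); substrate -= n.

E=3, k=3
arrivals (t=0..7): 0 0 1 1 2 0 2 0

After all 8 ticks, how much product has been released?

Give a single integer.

Answer: 3

Derivation:
t=0: arr=0 -> substrate=0 bound=0 product=0
t=1: arr=0 -> substrate=0 bound=0 product=0
t=2: arr=1 -> substrate=0 bound=1 product=0
t=3: arr=1 -> substrate=0 bound=2 product=0
t=4: arr=2 -> substrate=1 bound=3 product=0
t=5: arr=0 -> substrate=0 bound=3 product=1
t=6: arr=2 -> substrate=1 bound=3 product=2
t=7: arr=0 -> substrate=0 bound=3 product=3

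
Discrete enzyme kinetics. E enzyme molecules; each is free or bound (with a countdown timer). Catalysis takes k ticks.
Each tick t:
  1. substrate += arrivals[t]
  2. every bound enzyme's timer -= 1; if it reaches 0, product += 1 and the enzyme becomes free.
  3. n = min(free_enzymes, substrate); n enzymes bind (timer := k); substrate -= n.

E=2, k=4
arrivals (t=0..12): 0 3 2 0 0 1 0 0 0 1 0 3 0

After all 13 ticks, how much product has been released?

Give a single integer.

t=0: arr=0 -> substrate=0 bound=0 product=0
t=1: arr=3 -> substrate=1 bound=2 product=0
t=2: arr=2 -> substrate=3 bound=2 product=0
t=3: arr=0 -> substrate=3 bound=2 product=0
t=4: arr=0 -> substrate=3 bound=2 product=0
t=5: arr=1 -> substrate=2 bound=2 product=2
t=6: arr=0 -> substrate=2 bound=2 product=2
t=7: arr=0 -> substrate=2 bound=2 product=2
t=8: arr=0 -> substrate=2 bound=2 product=2
t=9: arr=1 -> substrate=1 bound=2 product=4
t=10: arr=0 -> substrate=1 bound=2 product=4
t=11: arr=3 -> substrate=4 bound=2 product=4
t=12: arr=0 -> substrate=4 bound=2 product=4

Answer: 4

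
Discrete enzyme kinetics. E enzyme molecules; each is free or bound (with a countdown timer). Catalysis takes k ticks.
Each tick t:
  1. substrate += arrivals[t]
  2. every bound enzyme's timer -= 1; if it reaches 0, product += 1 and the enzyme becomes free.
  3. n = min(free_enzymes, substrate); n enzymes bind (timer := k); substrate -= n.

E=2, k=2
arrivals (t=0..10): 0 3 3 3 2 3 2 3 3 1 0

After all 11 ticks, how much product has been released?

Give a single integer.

Answer: 8

Derivation:
t=0: arr=0 -> substrate=0 bound=0 product=0
t=1: arr=3 -> substrate=1 bound=2 product=0
t=2: arr=3 -> substrate=4 bound=2 product=0
t=3: arr=3 -> substrate=5 bound=2 product=2
t=4: arr=2 -> substrate=7 bound=2 product=2
t=5: arr=3 -> substrate=8 bound=2 product=4
t=6: arr=2 -> substrate=10 bound=2 product=4
t=7: arr=3 -> substrate=11 bound=2 product=6
t=8: arr=3 -> substrate=14 bound=2 product=6
t=9: arr=1 -> substrate=13 bound=2 product=8
t=10: arr=0 -> substrate=13 bound=2 product=8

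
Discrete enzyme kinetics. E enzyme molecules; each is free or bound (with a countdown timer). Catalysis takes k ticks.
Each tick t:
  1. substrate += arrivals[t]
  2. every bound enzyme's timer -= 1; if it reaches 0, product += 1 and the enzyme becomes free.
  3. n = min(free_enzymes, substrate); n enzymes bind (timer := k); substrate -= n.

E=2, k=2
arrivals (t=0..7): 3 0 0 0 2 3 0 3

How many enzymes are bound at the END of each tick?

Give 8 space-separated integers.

Answer: 2 2 1 1 2 2 2 2

Derivation:
t=0: arr=3 -> substrate=1 bound=2 product=0
t=1: arr=0 -> substrate=1 bound=2 product=0
t=2: arr=0 -> substrate=0 bound=1 product=2
t=3: arr=0 -> substrate=0 bound=1 product=2
t=4: arr=2 -> substrate=0 bound=2 product=3
t=5: arr=3 -> substrate=3 bound=2 product=3
t=6: arr=0 -> substrate=1 bound=2 product=5
t=7: arr=3 -> substrate=4 bound=2 product=5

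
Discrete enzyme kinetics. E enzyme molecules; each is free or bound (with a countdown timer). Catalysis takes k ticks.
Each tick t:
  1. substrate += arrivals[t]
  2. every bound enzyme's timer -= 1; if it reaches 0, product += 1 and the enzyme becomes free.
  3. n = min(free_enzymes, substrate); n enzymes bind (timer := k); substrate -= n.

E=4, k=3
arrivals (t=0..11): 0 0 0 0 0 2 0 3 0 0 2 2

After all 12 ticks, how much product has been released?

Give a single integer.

t=0: arr=0 -> substrate=0 bound=0 product=0
t=1: arr=0 -> substrate=0 bound=0 product=0
t=2: arr=0 -> substrate=0 bound=0 product=0
t=3: arr=0 -> substrate=0 bound=0 product=0
t=4: arr=0 -> substrate=0 bound=0 product=0
t=5: arr=2 -> substrate=0 bound=2 product=0
t=6: arr=0 -> substrate=0 bound=2 product=0
t=7: arr=3 -> substrate=1 bound=4 product=0
t=8: arr=0 -> substrate=0 bound=3 product=2
t=9: arr=0 -> substrate=0 bound=3 product=2
t=10: arr=2 -> substrate=0 bound=3 product=4
t=11: arr=2 -> substrate=0 bound=4 product=5

Answer: 5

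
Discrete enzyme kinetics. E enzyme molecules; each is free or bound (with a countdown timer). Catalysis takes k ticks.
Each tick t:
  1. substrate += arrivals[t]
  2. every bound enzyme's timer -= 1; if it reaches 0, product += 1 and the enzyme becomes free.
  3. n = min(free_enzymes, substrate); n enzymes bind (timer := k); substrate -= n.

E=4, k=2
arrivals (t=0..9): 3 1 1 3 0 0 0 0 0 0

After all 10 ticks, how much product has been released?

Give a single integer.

t=0: arr=3 -> substrate=0 bound=3 product=0
t=1: arr=1 -> substrate=0 bound=4 product=0
t=2: arr=1 -> substrate=0 bound=2 product=3
t=3: arr=3 -> substrate=0 bound=4 product=4
t=4: arr=0 -> substrate=0 bound=3 product=5
t=5: arr=0 -> substrate=0 bound=0 product=8
t=6: arr=0 -> substrate=0 bound=0 product=8
t=7: arr=0 -> substrate=0 bound=0 product=8
t=8: arr=0 -> substrate=0 bound=0 product=8
t=9: arr=0 -> substrate=0 bound=0 product=8

Answer: 8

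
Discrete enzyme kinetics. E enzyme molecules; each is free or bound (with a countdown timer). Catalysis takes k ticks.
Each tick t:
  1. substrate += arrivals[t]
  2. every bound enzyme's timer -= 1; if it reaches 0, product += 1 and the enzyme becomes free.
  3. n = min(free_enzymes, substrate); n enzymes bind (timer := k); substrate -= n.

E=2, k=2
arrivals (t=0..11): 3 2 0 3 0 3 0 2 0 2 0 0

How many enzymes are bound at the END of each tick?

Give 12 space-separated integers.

t=0: arr=3 -> substrate=1 bound=2 product=0
t=1: arr=2 -> substrate=3 bound=2 product=0
t=2: arr=0 -> substrate=1 bound=2 product=2
t=3: arr=3 -> substrate=4 bound=2 product=2
t=4: arr=0 -> substrate=2 bound=2 product=4
t=5: arr=3 -> substrate=5 bound=2 product=4
t=6: arr=0 -> substrate=3 bound=2 product=6
t=7: arr=2 -> substrate=5 bound=2 product=6
t=8: arr=0 -> substrate=3 bound=2 product=8
t=9: arr=2 -> substrate=5 bound=2 product=8
t=10: arr=0 -> substrate=3 bound=2 product=10
t=11: arr=0 -> substrate=3 bound=2 product=10

Answer: 2 2 2 2 2 2 2 2 2 2 2 2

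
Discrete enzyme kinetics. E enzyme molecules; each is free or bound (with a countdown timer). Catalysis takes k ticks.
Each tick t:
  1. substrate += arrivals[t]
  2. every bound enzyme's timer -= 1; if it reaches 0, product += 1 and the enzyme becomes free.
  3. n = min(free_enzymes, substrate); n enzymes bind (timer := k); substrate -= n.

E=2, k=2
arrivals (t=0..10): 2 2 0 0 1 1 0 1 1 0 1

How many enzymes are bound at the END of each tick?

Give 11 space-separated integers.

Answer: 2 2 2 2 1 2 1 1 2 1 1

Derivation:
t=0: arr=2 -> substrate=0 bound=2 product=0
t=1: arr=2 -> substrate=2 bound=2 product=0
t=2: arr=0 -> substrate=0 bound=2 product=2
t=3: arr=0 -> substrate=0 bound=2 product=2
t=4: arr=1 -> substrate=0 bound=1 product=4
t=5: arr=1 -> substrate=0 bound=2 product=4
t=6: arr=0 -> substrate=0 bound=1 product=5
t=7: arr=1 -> substrate=0 bound=1 product=6
t=8: arr=1 -> substrate=0 bound=2 product=6
t=9: arr=0 -> substrate=0 bound=1 product=7
t=10: arr=1 -> substrate=0 bound=1 product=8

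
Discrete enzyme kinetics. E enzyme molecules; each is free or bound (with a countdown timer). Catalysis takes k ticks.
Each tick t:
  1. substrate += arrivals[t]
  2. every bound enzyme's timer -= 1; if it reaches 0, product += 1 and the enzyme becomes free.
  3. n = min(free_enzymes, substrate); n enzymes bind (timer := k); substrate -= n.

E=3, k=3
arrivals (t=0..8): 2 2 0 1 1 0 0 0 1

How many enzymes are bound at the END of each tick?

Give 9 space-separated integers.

Answer: 2 3 3 3 3 3 1 0 1

Derivation:
t=0: arr=2 -> substrate=0 bound=2 product=0
t=1: arr=2 -> substrate=1 bound=3 product=0
t=2: arr=0 -> substrate=1 bound=3 product=0
t=3: arr=1 -> substrate=0 bound=3 product=2
t=4: arr=1 -> substrate=0 bound=3 product=3
t=5: arr=0 -> substrate=0 bound=3 product=3
t=6: arr=0 -> substrate=0 bound=1 product=5
t=7: arr=0 -> substrate=0 bound=0 product=6
t=8: arr=1 -> substrate=0 bound=1 product=6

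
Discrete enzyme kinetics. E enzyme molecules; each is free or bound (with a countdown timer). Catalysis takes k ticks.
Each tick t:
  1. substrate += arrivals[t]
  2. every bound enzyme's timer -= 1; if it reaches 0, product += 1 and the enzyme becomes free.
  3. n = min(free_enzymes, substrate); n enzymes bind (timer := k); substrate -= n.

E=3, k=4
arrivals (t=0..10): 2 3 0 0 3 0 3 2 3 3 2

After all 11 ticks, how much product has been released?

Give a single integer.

t=0: arr=2 -> substrate=0 bound=2 product=0
t=1: arr=3 -> substrate=2 bound=3 product=0
t=2: arr=0 -> substrate=2 bound=3 product=0
t=3: arr=0 -> substrate=2 bound=3 product=0
t=4: arr=3 -> substrate=3 bound=3 product=2
t=5: arr=0 -> substrate=2 bound=3 product=3
t=6: arr=3 -> substrate=5 bound=3 product=3
t=7: arr=2 -> substrate=7 bound=3 product=3
t=8: arr=3 -> substrate=8 bound=3 product=5
t=9: arr=3 -> substrate=10 bound=3 product=6
t=10: arr=2 -> substrate=12 bound=3 product=6

Answer: 6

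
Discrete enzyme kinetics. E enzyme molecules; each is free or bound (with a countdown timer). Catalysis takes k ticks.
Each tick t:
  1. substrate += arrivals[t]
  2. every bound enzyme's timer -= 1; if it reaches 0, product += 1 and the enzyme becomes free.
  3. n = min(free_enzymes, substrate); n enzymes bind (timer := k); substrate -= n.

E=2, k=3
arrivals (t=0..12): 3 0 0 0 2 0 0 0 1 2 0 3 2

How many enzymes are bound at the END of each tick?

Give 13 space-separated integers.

t=0: arr=3 -> substrate=1 bound=2 product=0
t=1: arr=0 -> substrate=1 bound=2 product=0
t=2: arr=0 -> substrate=1 bound=2 product=0
t=3: arr=0 -> substrate=0 bound=1 product=2
t=4: arr=2 -> substrate=1 bound=2 product=2
t=5: arr=0 -> substrate=1 bound=2 product=2
t=6: arr=0 -> substrate=0 bound=2 product=3
t=7: arr=0 -> substrate=0 bound=1 product=4
t=8: arr=1 -> substrate=0 bound=2 product=4
t=9: arr=2 -> substrate=1 bound=2 product=5
t=10: arr=0 -> substrate=1 bound=2 product=5
t=11: arr=3 -> substrate=3 bound=2 product=6
t=12: arr=2 -> substrate=4 bound=2 product=7

Answer: 2 2 2 1 2 2 2 1 2 2 2 2 2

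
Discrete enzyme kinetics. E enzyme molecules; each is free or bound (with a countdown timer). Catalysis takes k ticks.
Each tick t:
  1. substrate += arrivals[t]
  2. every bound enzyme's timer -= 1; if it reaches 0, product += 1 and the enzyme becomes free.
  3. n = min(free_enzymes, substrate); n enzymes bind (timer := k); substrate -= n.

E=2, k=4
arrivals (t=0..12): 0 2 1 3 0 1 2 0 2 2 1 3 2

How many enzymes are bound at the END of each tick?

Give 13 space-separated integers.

Answer: 0 2 2 2 2 2 2 2 2 2 2 2 2

Derivation:
t=0: arr=0 -> substrate=0 bound=0 product=0
t=1: arr=2 -> substrate=0 bound=2 product=0
t=2: arr=1 -> substrate=1 bound=2 product=0
t=3: arr=3 -> substrate=4 bound=2 product=0
t=4: arr=0 -> substrate=4 bound=2 product=0
t=5: arr=1 -> substrate=3 bound=2 product=2
t=6: arr=2 -> substrate=5 bound=2 product=2
t=7: arr=0 -> substrate=5 bound=2 product=2
t=8: arr=2 -> substrate=7 bound=2 product=2
t=9: arr=2 -> substrate=7 bound=2 product=4
t=10: arr=1 -> substrate=8 bound=2 product=4
t=11: arr=3 -> substrate=11 bound=2 product=4
t=12: arr=2 -> substrate=13 bound=2 product=4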